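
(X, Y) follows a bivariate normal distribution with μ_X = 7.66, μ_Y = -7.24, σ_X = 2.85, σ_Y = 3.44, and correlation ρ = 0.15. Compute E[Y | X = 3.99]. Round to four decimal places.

E[Y | X=x] = μ_Y + ρ(σ_Y/σ_X)(x − μ_X) for jointly normal variables.
E[Y | X=3.99] = -7.24 + (0.15)·(3.44/2.85)·(3.99 − (7.66)) = -7.24 + (0.18105)·(-3.67) = -7.9045.

-7.9045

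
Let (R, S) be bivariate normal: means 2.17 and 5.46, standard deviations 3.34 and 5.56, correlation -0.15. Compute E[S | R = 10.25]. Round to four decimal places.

3.4424

For a bivariate normal, E[S | R=x] = μ_S + ρ·(σ_S/σ_R)·(x − μ_R).
E[S | R=10.25] = 5.46 + (-0.15)·(5.56/3.34)·(10.25 − (2.17)) = 5.46 + (-0.2497)·(8.08) = 3.4424.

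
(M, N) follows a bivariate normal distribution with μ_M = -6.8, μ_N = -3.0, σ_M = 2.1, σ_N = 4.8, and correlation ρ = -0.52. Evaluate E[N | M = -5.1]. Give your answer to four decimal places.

E[N | M=x] = μ_N + ρ(σ_N/σ_M)(x − μ_M) for jointly normal variables.
E[N | M=-5.1] = -3.0 + (-0.52)·(4.8/2.1)·(-5.1 − (-6.8)) = -3.0 + (-1.1886)·(1.7) = -5.0206.

-5.0206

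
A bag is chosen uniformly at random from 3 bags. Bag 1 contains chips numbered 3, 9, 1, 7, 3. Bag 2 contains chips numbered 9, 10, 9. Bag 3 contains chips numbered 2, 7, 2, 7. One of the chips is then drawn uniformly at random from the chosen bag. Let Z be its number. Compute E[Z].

E[Z | bag 1] = (3+9+1+7+3)/5 = 23/5.
E[Z | bag 2] = (9+10+9)/3 = 28/3.
E[Z | bag 3] = (2+7+2+7)/4 = 9/2.
By the law of total expectation,
E[Z] = (1/3)·(23/5) + (1/3)·(28/3) + (1/3)·(9/2) = 553/90.

553/90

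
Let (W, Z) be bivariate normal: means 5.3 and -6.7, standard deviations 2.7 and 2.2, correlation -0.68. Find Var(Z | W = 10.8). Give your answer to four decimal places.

2.6020

For a bivariate normal, Var(Z | W=x) = σ_Z²(1 − ρ²).
Var(Z | W=10.8) = (2.2)²·(1 − (-0.68)²) = 4.84·0.5376 = 2.6020.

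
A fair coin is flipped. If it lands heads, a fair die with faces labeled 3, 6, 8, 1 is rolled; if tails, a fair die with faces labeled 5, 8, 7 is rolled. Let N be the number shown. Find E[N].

67/12

E[N | heads] = (3+6+8+1)/4 = 9/2.
E[N | tails] = (5+8+7)/3 = 20/3.
E[N] = (1/2)·(9/2) + (1/2)·(20/3) = 67/12.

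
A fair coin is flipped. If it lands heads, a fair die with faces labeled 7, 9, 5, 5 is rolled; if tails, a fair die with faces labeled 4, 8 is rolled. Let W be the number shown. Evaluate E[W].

25/4

E[W | heads] = (7+9+5+5)/4 = 13/2.
E[W | tails] = (4+8)/2 = 6.
By the law of total expectation,
E[W] = (1/2)·(13/2) + (1/2)·(6) = 25/4.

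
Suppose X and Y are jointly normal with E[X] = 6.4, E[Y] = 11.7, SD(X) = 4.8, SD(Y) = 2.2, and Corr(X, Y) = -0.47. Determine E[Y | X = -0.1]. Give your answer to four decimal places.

13.1002

E[Y | X=x] = μ_Y + ρ(σ_Y/σ_X)(x − μ_X) for jointly normal variables.
E[Y | X=-0.1] = 11.7 + (-0.47)·(2.2/4.8)·(-0.1 − (6.4)) = 11.7 + (-0.21542)·(-6.5) = 13.1002.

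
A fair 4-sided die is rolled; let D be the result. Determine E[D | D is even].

Given D is even, D is equally likely to be any of {2, 4}.
E[D | D is even] = (2 + 4) / 2 = 3.

3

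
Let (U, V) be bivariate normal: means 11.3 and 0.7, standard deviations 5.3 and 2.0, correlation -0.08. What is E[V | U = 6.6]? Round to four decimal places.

0.8419

For a bivariate normal, E[V | U=x] = μ_V + ρ·(σ_V/σ_U)·(x − μ_U).
E[V | U=6.6] = 0.7 + (-0.08)·(2.0/5.3)·(6.6 − (11.3)) = 0.7 + (-0.030189)·(-4.7) = 0.8419.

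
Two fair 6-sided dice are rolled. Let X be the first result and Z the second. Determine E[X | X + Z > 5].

53/13

P(X + Z > 5) = 13/18.
Summing X·P(x,y) over outcomes with X + Z > 5 gives 53/18.
E[X | X + Z > 5] = (53/18) / (13/18) = 53/13.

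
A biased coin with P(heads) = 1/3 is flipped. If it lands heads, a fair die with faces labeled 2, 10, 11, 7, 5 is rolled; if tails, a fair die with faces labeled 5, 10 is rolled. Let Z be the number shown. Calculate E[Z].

22/3

E[Z | heads] = (2+10+11+7+5)/5 = 7.
E[Z | tails] = (5+10)/2 = 15/2.
By the law of total expectation,
E[Z] = (1/3)·(7) + (2/3)·(15/2) = 22/3.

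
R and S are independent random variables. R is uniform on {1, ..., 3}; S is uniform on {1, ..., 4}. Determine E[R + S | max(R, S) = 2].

Outcomes with max(R, S) = 2: (1,2), (2,1), (2,2), each with probability 1/12.
E[R + S | max(R, S) = 2] = (3 + 3 + 4) / 3 = 10/3.

10/3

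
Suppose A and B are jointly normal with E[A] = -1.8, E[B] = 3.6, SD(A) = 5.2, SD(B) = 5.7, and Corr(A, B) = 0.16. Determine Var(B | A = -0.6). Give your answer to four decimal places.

31.6583

For a bivariate normal, Var(B | A=x) = σ_B²(1 − ρ²).
Var(B | A=-0.6) = (5.7)²·(1 − (0.16)²) = 32.49·0.9744 = 31.6583.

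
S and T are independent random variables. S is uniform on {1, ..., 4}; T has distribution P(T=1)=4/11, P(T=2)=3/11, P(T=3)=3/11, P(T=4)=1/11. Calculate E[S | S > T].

P(S > T) = 21/44.
Summing S·P(x,y) over outcomes with S > T gives 69/44.
E[S | S > T] = (69/44) / (21/44) = 23/7.

23/7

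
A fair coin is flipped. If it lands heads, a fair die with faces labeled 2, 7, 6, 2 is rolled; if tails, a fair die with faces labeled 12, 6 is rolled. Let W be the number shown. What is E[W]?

E[W | heads] = (2+7+6+2)/4 = 17/4.
E[W | tails] = (12+6)/2 = 9.
By the law of total expectation,
E[W] = (1/2)·(17/4) + (1/2)·(9) = 53/8.

53/8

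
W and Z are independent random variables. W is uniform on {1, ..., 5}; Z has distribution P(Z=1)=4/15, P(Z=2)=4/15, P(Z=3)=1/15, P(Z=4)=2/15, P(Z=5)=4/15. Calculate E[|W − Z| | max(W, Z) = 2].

P(max(W, Z) = 2) = 4/25.
Summing |W−Z|·P(x,y) over outcomes with max(W, Z) = 2 gives 8/75.
E[|W − Z| | max(W, Z) = 2] = (8/75) / (4/25) = 2/3.

2/3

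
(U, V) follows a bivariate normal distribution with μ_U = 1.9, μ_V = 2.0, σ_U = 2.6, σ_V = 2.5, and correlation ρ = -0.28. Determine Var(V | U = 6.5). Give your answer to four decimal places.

5.7600

The conditional variance in a bivariate normal is σ_V²(1 − ρ²), independent of x.
Var(V | U=6.5) = (2.5)²·(1 − (-0.28)²) = 6.25·0.9216 = 5.7600.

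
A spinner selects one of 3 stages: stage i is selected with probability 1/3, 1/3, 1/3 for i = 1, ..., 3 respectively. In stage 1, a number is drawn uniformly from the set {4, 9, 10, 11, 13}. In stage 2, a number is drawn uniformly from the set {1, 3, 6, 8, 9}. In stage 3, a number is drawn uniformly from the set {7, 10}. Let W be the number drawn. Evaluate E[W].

E[W | stage 1] = (4+9+10+11+13)/5 = 47/5.
E[W | stage 2] = (1+3+6+8+9)/5 = 27/5.
E[W | stage 3] = (7+10)/2 = 17/2.
By the law of total expectation,
E[W] = (1/3)·(47/5) + (1/3)·(27/5) + (1/3)·(17/2) = 233/30.

233/30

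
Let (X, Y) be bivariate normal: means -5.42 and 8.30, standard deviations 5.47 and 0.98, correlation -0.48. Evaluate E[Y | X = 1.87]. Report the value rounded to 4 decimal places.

7.6731

The regression of Y on X has slope ρ·σ_Y/σ_X and passes through (μ_X, μ_Y).
E[Y | X=1.87] = 8.30 + (-0.48)·(0.98/5.47)·(1.87 − (-5.42)) = 8.30 + (-0.085996)·(7.29) = 7.6731.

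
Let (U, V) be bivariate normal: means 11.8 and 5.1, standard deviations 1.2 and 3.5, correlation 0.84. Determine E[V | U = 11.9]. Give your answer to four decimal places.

5.3450

For a bivariate normal, E[V | U=x] = μ_V + ρ·(σ_V/σ_U)·(x − μ_U).
E[V | U=11.9] = 5.1 + (0.84)·(3.5/1.2)·(11.9 − (11.8)) = 5.1 + (2.45)·(0.1) = 5.3450.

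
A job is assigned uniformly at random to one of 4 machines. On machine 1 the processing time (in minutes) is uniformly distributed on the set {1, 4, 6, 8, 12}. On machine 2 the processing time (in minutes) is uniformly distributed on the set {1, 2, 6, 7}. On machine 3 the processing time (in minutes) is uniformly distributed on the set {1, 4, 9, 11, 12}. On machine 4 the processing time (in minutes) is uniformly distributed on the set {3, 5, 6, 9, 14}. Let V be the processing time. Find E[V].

25/4

E[V | machine 1] = (1+4+6+8+12)/5 = 31/5.
E[V | machine 2] = (1+2+6+7)/4 = 4.
E[V | machine 3] = (1+4+9+11+12)/5 = 37/5.
E[V | machine 4] = (3+5+6+9+14)/5 = 37/5.
By the law of total expectation,
E[V] = (1/4)·(31/5) + (1/4)·(4) + (1/4)·(37/5) + (1/4)·(37/5) = 25/4.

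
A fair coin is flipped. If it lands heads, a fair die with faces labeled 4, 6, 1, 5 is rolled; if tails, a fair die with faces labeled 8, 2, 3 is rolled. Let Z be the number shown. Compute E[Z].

E[Z | heads] = (4+6+1+5)/4 = 4.
E[Z | tails] = (8+2+3)/3 = 13/3.
By the law of total expectation,
E[Z] = (1/2)·(4) + (1/2)·(13/3) = 25/6.

25/6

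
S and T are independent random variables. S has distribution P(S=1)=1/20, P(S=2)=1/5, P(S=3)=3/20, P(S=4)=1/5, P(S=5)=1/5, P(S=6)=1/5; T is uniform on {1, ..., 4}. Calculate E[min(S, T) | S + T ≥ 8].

P(S + T ≥ 8) = 3/10.
Summing min(S,T)·P(x,y) over outcomes with S + T ≥ 8 gives 1.
E[min(S, T) | S + T ≥ 8] = (1) / (3/10) = 10/3.

10/3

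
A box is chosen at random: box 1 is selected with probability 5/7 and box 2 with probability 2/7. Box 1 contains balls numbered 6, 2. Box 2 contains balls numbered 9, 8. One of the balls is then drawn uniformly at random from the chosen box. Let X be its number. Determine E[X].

E[X | box 1] = (6+2)/2 = 4.
E[X | box 2] = (9+8)/2 = 17/2.
E[X] = (5/7)·(4) + (2/7)·(17/2) = 37/7.

37/7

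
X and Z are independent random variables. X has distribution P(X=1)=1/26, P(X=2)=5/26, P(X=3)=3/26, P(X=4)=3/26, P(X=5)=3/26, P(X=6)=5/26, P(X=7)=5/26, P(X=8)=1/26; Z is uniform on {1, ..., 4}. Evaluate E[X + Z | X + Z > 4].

P(X + Z > 4) = 11/13.
Summing (X+Z)·P(x,y) over outcomes with X + Z > 4 gives 171/26.
E[X + Z | X + Z > 4] = (171/26) / (11/13) = 171/22.

171/22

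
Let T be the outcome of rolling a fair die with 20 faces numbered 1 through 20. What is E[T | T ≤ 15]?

8

P(T ≤ 15) = 3/4.
E[T | T ≤ 15] = (6) / (3/4) = 8.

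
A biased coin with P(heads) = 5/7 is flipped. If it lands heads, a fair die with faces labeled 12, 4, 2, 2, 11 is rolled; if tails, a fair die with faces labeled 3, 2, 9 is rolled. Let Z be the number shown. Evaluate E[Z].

E[Z | heads] = (12+4+2+2+11)/5 = 31/5.
E[Z | tails] = (3+2+9)/3 = 14/3.
By the law of total expectation,
E[Z] = (5/7)·(31/5) + (2/7)·(14/3) = 121/21.

121/21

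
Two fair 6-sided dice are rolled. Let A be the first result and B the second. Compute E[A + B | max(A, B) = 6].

102/11

P(max(A, B) = 6) = 11/36.
Summing (A+B)·P(x,y) over outcomes with max(A, B) = 6 gives 17/6.
E[A + B | max(A, B) = 6] = (17/6) / (11/36) = 102/11.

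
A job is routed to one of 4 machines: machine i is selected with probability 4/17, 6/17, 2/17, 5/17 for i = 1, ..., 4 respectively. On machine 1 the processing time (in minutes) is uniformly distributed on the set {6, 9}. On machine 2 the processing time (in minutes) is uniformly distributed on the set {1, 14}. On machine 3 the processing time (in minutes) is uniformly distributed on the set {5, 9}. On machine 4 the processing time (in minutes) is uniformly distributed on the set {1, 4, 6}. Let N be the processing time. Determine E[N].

E[N | machine 1] = (6+9)/2 = 15/2.
E[N | machine 2] = (1+14)/2 = 15/2.
E[N | machine 3] = (5+9)/2 = 7.
E[N | machine 4] = (1+4+6)/3 = 11/3.
E[N] = (4/17)·(15/2) + (6/17)·(15/2) + (2/17)·(7) + (5/17)·(11/3) = 322/51.

322/51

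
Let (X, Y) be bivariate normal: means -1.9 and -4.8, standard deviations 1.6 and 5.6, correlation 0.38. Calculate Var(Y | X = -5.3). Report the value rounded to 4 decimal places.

For a bivariate normal, Var(Y | X=x) = σ_Y²(1 − ρ²).
Var(Y | X=-5.3) = (5.6)²·(1 − (0.38)²) = 31.36·0.8556 = 26.8316.

26.8316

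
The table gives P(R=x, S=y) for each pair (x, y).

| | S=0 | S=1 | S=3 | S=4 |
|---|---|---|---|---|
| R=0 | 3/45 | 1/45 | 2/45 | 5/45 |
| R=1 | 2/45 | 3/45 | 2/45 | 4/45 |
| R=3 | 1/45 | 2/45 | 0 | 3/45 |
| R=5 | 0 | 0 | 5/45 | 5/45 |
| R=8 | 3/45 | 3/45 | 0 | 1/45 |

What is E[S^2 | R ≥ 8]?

19/7

P(R ≥ 8) = 7/45.
Σ S^2·P over the event = 0·(3/45) + 1·(3/45) + 16·(1/45) = 19/45.
E[S^2 | R ≥ 8] = (19/45) / (7/45) = 19/7.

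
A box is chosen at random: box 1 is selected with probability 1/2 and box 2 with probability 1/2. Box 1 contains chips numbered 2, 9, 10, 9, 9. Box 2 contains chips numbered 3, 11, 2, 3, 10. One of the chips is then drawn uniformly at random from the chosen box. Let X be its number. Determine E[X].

34/5

E[X | box 1] = (2+9+10+9+9)/5 = 39/5.
E[X | box 2] = (3+11+2+3+10)/5 = 29/5.
By the law of total expectation,
E[X] = (1/2)·(39/5) + (1/2)·(29/5) = 34/5.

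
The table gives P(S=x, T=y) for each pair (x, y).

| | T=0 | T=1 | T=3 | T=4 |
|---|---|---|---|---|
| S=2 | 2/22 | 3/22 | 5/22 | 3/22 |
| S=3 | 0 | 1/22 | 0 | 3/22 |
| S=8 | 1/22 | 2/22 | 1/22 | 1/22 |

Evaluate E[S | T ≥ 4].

P(T ≥ 4) = 7/22.
Summing S·P(S=x,T=y) over the conditioning event gives 23/22.
E[S | T ≥ 4] = (23/22) / (7/22) = 23/7.

23/7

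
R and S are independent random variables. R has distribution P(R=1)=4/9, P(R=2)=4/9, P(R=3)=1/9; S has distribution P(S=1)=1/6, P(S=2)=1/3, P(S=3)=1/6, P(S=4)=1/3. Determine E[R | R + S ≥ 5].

P(R + S ≥ 5) = 25/54.
Summing R·P(x,y) over outcomes with R + S ≥ 5 gives 47/54.
E[R | R + S ≥ 5] = (47/54) / (25/54) = 47/25.

47/25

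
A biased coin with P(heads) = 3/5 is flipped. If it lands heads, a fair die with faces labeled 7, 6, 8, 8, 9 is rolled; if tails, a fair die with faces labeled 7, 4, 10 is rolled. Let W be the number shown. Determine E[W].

E[W | heads] = (7+6+8+8+9)/5 = 38/5.
E[W | tails] = (7+4+10)/3 = 7.
E[W] = (3/5)·(38/5) + (2/5)·(7) = 184/25.

184/25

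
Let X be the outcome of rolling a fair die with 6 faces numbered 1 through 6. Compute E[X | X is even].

Given X is even, X is equally likely to be any of {2, 4, 6}.
E[X | X is even] = (2 + 4 + 6) / 3 = 4.

4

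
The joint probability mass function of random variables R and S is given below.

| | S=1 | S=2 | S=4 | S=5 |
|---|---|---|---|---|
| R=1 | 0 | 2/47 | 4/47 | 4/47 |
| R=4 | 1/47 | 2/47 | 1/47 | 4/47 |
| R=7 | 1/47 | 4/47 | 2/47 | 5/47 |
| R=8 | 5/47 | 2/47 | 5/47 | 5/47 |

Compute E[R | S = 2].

27/5

P(S = 2) = 10/47.
Σ R·P over the event = 1·(2/47) + 4·(2/47) + 7·(4/47) + 8·(2/47) = 54/47.
E[R | S = 2] = (54/47) / (10/47) = 27/5.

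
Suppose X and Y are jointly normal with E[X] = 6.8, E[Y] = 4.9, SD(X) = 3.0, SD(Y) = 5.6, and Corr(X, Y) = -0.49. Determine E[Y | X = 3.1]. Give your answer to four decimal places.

For a bivariate normal, E[Y | X=x] = μ_Y + ρ·(σ_Y/σ_X)·(x − μ_X).
E[Y | X=3.1] = 4.9 + (-0.49)·(5.6/3.0)·(3.1 − (6.8)) = 4.9 + (-0.91467)·(-3.7) = 8.2843.

8.2843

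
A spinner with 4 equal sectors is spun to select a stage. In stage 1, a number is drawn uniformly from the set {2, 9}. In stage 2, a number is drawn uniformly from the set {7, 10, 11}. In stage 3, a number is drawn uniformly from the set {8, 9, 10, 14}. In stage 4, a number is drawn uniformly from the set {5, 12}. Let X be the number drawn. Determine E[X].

403/48

E[X | stage 1] = (2+9)/2 = 11/2.
E[X | stage 2] = (7+10+11)/3 = 28/3.
E[X | stage 3] = (8+9+10+14)/4 = 41/4.
E[X | stage 4] = (5+12)/2 = 17/2.
E[X] = (1/4)·(11/2) + (1/4)·(28/3) + (1/4)·(41/4) + (1/4)·(17/2) = 403/48.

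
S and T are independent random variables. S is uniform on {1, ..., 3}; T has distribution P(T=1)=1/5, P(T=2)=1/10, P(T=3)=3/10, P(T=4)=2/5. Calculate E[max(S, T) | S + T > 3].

86/25

P(S + T > 3) = 5/6.
Summing max(S,T)·P(x,y) over outcomes with S + T > 3 gives 43/15.
E[max(S, T) | S + T > 3] = (43/15) / (5/6) = 86/25.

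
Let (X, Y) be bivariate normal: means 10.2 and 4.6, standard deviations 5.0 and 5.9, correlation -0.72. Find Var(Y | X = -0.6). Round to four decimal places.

16.7645

The conditional variance in a bivariate normal is σ_Y²(1 − ρ²), independent of x.
Var(Y | X=-0.6) = (5.9)²·(1 − (-0.72)²) = 34.81·0.4816 = 16.7645.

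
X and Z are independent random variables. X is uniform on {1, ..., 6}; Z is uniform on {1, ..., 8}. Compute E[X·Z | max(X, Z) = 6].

216/11

P(max(X, Z) = 6) = 11/48.
Summing XZ·P(x,y) over outcomes with max(X, Z) = 6 gives 9/2.
E[X·Z | max(X, Z) = 6] = (9/2) / (11/48) = 216/11.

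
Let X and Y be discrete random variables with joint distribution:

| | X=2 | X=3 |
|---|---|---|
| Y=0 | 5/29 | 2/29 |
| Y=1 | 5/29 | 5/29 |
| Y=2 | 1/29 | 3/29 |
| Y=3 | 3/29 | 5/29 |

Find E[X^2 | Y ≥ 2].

22/3

P(Y ≥ 2) = 12/29.
Σ X^2·P over the event = 4·(1/29) + 4·(3/29) + 9·(3/29) + 9·(5/29) = 88/29.
E[X^2 | Y ≥ 2] = (88/29) / (12/29) = 22/3.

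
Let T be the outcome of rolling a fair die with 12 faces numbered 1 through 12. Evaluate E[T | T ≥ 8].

10

Given T ≥ 8, T is equally likely to be any of {8, 9, 10, 11, 12}.
E[T | T ≥ 8] = (8 + 9 + 10 + 11 + 12) / 5 = 10.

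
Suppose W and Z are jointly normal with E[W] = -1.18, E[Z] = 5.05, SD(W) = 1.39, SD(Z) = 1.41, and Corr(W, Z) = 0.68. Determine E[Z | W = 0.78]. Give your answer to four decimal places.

6.4020

E[Z | W=x] = μ_Z + ρ(σ_Z/σ_W)(x − μ_W) for jointly normal variables.
E[Z | W=0.78] = 5.05 + (0.68)·(1.41/1.39)·(0.78 − (-1.18)) = 5.05 + (0.68978)·(1.96) = 6.4020.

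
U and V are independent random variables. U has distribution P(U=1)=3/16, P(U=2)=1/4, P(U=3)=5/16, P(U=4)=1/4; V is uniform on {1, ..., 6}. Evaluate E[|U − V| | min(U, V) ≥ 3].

P(min(U, V) ≥ 3) = 3/8.
Summing |U−V|·P(x,y) over outcomes with min(U, V) ≥ 3 gives 23/48.
E[|U − V| | min(U, V) ≥ 3] = (23/48) / (3/8) = 23/18.

23/18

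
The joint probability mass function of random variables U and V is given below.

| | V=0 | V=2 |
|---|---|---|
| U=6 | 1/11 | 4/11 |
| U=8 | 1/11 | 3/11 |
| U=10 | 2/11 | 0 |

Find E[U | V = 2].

P(V = 2) = 7/11.
Σ U·P over the event = 6·(4/11) + 8·(3/11) = 48/11.
E[U | V = 2] = (48/11) / (7/11) = 48/7.

48/7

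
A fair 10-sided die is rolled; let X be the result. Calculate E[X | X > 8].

Given X > 8, X is equally likely to be any of {9, 10}.
E[X | X > 8] = (9 + 10) / 2 = 19/2.

19/2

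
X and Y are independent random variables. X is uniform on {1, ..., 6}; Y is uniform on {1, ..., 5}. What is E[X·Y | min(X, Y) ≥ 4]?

Outcomes with min(X, Y) ≥ 4: (4,4), (4,5), (5,4), (5,5), (6,4), (6,5), each with probability 1/30.
E[X·Y | min(X, Y) ≥ 4] = (16 + 20 + 20 + 25 + 24 + 30) / 6 = 45/2.

45/2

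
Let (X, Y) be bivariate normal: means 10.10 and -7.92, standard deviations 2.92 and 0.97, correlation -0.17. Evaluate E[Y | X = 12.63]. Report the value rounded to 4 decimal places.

-8.0629

The regression of Y on X has slope ρ·σ_Y/σ_X and passes through (μ_X, μ_Y).
E[Y | X=12.63] = -7.92 + (-0.17)·(0.97/2.92)·(12.63 − (10.10)) = -7.92 + (-0.056473)·(2.53) = -8.0629.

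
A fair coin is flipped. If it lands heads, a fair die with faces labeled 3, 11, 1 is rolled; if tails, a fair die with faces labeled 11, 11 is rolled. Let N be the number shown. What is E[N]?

E[N | heads] = (3+11+1)/3 = 5.
E[N | tails] = (11+11)/2 = 11.
By the law of total expectation,
E[N] = (1/2)·(5) + (1/2)·(11) = 8.

8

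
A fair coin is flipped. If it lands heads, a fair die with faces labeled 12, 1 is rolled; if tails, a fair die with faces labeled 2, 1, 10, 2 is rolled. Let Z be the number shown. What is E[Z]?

E[Z | heads] = (12+1)/2 = 13/2.
E[Z | tails] = (2+1+10+2)/4 = 15/4.
E[Z] = (1/2)·(13/2) + (1/2)·(15/4) = 41/8.

41/8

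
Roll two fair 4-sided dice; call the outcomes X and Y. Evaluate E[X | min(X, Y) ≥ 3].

Outcomes with min(X, Y) ≥ 3: (3,3), (3,4), (4,3), (4,4), each with probability 1/16.
E[X | min(X, Y) ≥ 3] = (3 + 3 + 4 + 4) / 4 = 7/2.

7/2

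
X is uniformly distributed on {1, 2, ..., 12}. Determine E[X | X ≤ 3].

Given X ≤ 3, X is equally likely to be any of {1, 2, 3}.
E[X | X ≤ 3] = (1 + 2 + 3) / 3 = 2.

2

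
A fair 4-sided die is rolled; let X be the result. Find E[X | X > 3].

4

Given X > 3, X is equally likely to be any of {4}.
E[X | X > 3] = (4) / 1 = 4.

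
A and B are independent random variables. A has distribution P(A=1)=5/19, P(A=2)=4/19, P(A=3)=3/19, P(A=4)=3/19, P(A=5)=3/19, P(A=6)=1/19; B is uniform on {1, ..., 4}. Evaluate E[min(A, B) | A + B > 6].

67/22

P(A + B > 6) = 11/38.
Summing min(A,B)·P(x,y) over outcomes with A + B > 6 gives 67/76.
E[min(A, B) | A + B > 6] = (67/76) / (11/38) = 67/22.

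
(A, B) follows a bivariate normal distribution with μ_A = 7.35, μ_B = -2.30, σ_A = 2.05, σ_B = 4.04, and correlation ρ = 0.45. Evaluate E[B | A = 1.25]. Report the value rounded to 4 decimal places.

-7.7097

The regression of B on A has slope ρ·σ_B/σ_A and passes through (μ_A, μ_B).
E[B | A=1.25] = -2.30 + (0.45)·(4.04/2.05)·(1.25 − (7.35)) = -2.30 + (0.88683)·(-6.1) = -7.7097.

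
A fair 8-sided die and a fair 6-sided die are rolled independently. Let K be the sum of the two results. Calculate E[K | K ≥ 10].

34/3

P(K ≥ 10) = 5/16.
Σ over the event: 10·5/48 + 11·1/12 + 12·1/16 + 13·1/24 + 14·1/48 = 85/24.
E[K | K ≥ 10] = (85/24) / (5/16) = 34/3.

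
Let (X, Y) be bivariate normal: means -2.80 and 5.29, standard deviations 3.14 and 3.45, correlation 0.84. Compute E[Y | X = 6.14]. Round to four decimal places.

The regression of Y on X has slope ρ·σ_Y/σ_X and passes through (μ_X, μ_Y).
E[Y | X=6.14] = 5.29 + (0.84)·(3.45/3.14)·(6.14 − (-2.80)) = 5.29 + (0.92293)·(8.94) = 13.5410.

13.5410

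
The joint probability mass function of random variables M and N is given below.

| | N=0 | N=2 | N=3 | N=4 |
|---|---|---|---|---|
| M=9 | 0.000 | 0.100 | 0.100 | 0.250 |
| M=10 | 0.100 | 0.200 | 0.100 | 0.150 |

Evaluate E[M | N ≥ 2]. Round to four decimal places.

9.5000

P(N ≥ 2) = 0.900.
Summing M·P(M=x,N=y) over the conditioning event gives 8.550.
E[M | N ≥ 2] = (8.550) / (0.900) = 9.5000.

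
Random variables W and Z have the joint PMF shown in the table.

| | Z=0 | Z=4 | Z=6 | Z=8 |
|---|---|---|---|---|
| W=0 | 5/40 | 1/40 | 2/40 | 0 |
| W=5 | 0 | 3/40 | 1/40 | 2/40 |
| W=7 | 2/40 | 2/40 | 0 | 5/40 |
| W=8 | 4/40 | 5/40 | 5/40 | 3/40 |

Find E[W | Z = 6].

P(Z = 6) = 1/5.
Σ W·P over the event = 0·(2/40) + 5·(1/40) + 8·(5/40) = 9/8.
E[W | Z = 6] = (9/8) / (1/5) = 45/8.

45/8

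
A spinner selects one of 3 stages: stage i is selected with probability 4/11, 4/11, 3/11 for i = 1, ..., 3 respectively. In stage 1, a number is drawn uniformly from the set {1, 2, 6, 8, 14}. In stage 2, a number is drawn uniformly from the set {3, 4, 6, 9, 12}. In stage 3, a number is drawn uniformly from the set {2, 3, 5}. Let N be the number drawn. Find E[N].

62/11

E[N | stage 1] = (1+2+6+8+14)/5 = 31/5.
E[N | stage 2] = (3+4+6+9+12)/5 = 34/5.
E[N | stage 3] = (2+3+5)/3 = 10/3.
E[N] = (4/11)·(31/5) + (4/11)·(34/5) + (3/11)·(10/3) = 62/11.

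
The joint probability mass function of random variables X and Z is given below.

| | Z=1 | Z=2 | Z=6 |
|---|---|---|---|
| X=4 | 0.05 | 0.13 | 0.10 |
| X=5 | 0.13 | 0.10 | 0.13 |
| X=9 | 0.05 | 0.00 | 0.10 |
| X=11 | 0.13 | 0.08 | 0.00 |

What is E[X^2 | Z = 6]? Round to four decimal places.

P(Z = 6) = 0.33.
Summing X^2·P(X=x,Z=y) over the conditioning event gives 12.95.
E[X^2 | Z = 6] = (12.95) / (0.33) = 39.2424.

39.2424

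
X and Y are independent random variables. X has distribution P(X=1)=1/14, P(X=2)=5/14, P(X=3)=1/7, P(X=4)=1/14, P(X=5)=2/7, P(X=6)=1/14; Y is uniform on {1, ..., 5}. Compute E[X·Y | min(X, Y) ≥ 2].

P(min(X, Y) ≥ 2) = 26/35.
Summing XY·P(x,y) over outcomes with min(X, Y) ≥ 2 gives 46/5.
E[X·Y | min(X, Y) ≥ 2] = (46/5) / (26/35) = 161/13.

161/13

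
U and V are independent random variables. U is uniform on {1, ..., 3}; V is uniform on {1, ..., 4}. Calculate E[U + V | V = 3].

Outcomes with V = 3: (1,3), (2,3), (3,3), each with probability 1/12.
E[U + V | V = 3] = (4 + 5 + 6) / 3 = 5.

5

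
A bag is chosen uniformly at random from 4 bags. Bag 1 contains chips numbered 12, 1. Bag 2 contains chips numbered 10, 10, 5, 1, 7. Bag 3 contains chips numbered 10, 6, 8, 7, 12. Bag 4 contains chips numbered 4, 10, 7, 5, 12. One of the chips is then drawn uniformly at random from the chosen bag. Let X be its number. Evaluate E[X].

E[X | bag 1] = (12+1)/2 = 13/2.
E[X | bag 2] = (10+10+5+1+7)/5 = 33/5.
E[X | bag 3] = (10+6+8+7+12)/5 = 43/5.
E[X | bag 4] = (4+10+7+5+12)/5 = 38/5.
By the law of total expectation,
E[X] = (1/4)·(13/2) + (1/4)·(33/5) + (1/4)·(43/5) + (1/4)·(38/5) = 293/40.

293/40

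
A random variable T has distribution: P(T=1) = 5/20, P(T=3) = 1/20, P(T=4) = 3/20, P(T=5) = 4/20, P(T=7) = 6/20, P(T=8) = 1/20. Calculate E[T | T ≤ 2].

1

P(T ≤ 2) = 1/4.
Σ over the event: 1·1/4 = 1/4.
E[T | T ≤ 2] = (1/4) / (1/4) = 1.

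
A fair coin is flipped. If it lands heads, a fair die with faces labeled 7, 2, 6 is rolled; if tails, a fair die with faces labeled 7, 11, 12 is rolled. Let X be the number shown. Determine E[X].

E[X | heads] = (7+2+6)/3 = 5.
E[X | tails] = (7+11+12)/3 = 10.
E[X] = (1/2)·(5) + (1/2)·(10) = 15/2.

15/2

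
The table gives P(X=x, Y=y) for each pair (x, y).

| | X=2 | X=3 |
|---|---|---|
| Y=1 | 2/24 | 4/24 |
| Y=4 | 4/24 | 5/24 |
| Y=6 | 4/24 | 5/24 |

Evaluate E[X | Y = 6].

P(Y = 6) = 3/8.
Σ X·P over the event = 2·(4/24) + 3·(5/24) = 23/24.
E[X | Y = 6] = (23/24) / (3/8) = 23/9.

23/9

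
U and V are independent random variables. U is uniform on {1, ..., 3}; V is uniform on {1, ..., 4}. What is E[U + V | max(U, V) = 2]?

Outcomes with max(U, V) = 2: (1,2), (2,1), (2,2), each with probability 1/12.
E[U + V | max(U, V) = 2] = (3 + 3 + 4) / 3 = 10/3.

10/3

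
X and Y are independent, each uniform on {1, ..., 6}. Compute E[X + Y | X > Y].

P(X > Y) = 5/12.
Summing (X+Y)·P(x,y) over outcomes with X > Y gives 35/12.
E[X + Y | X > Y] = (35/12) / (5/12) = 7.

7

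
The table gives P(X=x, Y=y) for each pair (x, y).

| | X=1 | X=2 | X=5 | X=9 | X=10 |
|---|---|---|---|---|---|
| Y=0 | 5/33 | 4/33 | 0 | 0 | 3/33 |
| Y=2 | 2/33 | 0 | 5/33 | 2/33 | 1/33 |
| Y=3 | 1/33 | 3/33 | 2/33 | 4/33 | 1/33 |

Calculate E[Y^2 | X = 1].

P(X = 1) = 8/33.
Σ Y^2·P over the event = 0·(5/33) + 4·(2/33) + 9·(1/33) = 17/33.
E[Y^2 | X = 1] = (17/33) / (8/33) = 17/8.

17/8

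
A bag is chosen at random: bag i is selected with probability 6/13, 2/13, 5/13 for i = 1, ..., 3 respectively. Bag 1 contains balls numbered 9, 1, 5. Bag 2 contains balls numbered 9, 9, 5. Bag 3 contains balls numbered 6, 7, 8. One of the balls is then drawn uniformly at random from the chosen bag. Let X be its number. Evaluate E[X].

241/39

E[X | bag 1] = (9+1+5)/3 = 5.
E[X | bag 2] = (9+9+5)/3 = 23/3.
E[X | bag 3] = (6+7+8)/3 = 7.
E[X] = (6/13)·(5) + (2/13)·(23/3) + (5/13)·(7) = 241/39.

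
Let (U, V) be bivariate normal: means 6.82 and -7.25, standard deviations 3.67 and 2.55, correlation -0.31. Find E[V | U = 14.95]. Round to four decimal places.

-9.0012

For a bivariate normal, E[V | U=x] = μ_V + ρ·(σ_V/σ_U)·(x − μ_U).
E[V | U=14.95] = -7.25 + (-0.31)·(2.55/3.67)·(14.95 − (6.82)) = -7.25 + (-0.2154)·(8.13) = -9.0012.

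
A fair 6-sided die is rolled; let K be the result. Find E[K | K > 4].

11/2

Given K > 4, K is equally likely to be any of {5, 6}.
E[K | K > 4] = (5 + 6) / 2 = 11/2.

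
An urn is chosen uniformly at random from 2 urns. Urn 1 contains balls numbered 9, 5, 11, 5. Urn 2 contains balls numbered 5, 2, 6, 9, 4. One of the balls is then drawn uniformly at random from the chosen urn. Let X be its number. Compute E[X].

E[X | urn 1] = (9+5+11+5)/4 = 15/2.
E[X | urn 2] = (5+2+6+9+4)/5 = 26/5.
E[X] = (1/2)·(15/2) + (1/2)·(26/5) = 127/20.

127/20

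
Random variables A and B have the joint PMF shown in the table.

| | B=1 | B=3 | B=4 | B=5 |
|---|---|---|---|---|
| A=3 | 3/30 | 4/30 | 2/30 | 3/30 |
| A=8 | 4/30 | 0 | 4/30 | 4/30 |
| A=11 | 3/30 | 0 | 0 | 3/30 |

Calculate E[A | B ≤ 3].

P(B ≤ 3) = 7/15.
Σ A·P over the event = 3·(3/30) + 3·(4/30) + 8·(4/30) + 11·(3/30) = 43/15.
E[A | B ≤ 3] = (43/15) / (7/15) = 43/7.

43/7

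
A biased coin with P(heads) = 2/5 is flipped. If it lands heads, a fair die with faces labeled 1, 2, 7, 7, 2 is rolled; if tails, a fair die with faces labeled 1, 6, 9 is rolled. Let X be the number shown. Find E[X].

E[X | heads] = (1+2+7+7+2)/5 = 19/5.
E[X | tails] = (1+6+9)/3 = 16/3.
E[X] = (2/5)·(19/5) + (3/5)·(16/3) = 118/25.

118/25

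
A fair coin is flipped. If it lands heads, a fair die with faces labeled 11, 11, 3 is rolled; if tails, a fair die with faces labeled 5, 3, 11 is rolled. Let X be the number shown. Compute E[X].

22/3

E[X | heads] = (11+11+3)/3 = 25/3.
E[X | tails] = (5+3+11)/3 = 19/3.
E[X] = (1/2)·(25/3) + (1/2)·(19/3) = 22/3.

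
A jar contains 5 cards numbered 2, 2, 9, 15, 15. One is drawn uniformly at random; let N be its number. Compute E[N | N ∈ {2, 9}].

13/3

P(N ∈ {2, 9}) = 3/5.
Σ over the event: 2·2/5 + 9·1/5 = 13/5.
E[N | N ∈ {2, 9}] = (13/5) / (3/5) = 13/3.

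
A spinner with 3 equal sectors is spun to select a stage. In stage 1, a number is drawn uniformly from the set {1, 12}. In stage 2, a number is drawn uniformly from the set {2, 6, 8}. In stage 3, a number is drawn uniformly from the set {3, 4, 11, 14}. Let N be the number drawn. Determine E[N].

119/18

E[N | stage 1] = (1+12)/2 = 13/2.
E[N | stage 2] = (2+6+8)/3 = 16/3.
E[N | stage 3] = (3+4+11+14)/4 = 8.
By the law of total expectation,
E[N] = (1/3)·(13/2) + (1/3)·(16/3) + (1/3)·(8) = 119/18.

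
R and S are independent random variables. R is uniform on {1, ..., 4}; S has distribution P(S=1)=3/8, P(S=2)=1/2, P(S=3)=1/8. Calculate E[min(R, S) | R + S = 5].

13/8

P(R + S = 5) = 1/4.
Summing min(R,S)·P(x,y) over outcomes with R + S = 5 gives 13/32.
E[min(R, S) | R + S = 5] = (13/32) / (1/4) = 13/8.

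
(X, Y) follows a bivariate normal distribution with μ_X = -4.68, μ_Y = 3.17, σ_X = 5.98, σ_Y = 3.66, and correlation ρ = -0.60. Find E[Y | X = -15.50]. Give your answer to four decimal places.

For a bivariate normal, E[Y | X=x] = μ_Y + ρ·(σ_Y/σ_X)·(x − μ_X).
E[Y | X=-15.50] = 3.17 + (-0.60)·(3.66/5.98)·(-15.50 − (-4.68)) = 3.17 + (-0.367224)·(-10.82) = 7.1434.

7.1434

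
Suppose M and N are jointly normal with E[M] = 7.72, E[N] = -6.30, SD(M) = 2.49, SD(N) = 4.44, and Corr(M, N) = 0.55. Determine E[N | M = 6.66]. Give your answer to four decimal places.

-7.3396

E[N | M=x] = μ_N + ρ(σ_N/σ_M)(x − μ_M) for jointly normal variables.
E[N | M=6.66] = -6.30 + (0.55)·(4.44/2.49)·(6.66 − (7.72)) = -6.30 + (0.98072)·(-1.06) = -7.3396.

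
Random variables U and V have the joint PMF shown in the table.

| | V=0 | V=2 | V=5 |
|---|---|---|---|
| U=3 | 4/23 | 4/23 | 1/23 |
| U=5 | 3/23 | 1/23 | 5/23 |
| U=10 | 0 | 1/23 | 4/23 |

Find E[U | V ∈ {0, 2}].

54/13

P(V ∈ {0, 2}) = 13/23.
Σ U·P over the event = 3·(4/23) + 3·(4/23) + 5·(3/23) + 5·(1/23) + 10·(1/23) = 54/23.
E[U | V ∈ {0, 2}] = (54/23) / (13/23) = 54/13.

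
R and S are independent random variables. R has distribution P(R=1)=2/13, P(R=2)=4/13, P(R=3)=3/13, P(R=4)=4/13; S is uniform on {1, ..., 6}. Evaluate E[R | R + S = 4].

P(R + S = 4) = 3/26.
Summing R·P(x,y) over outcomes with R + S = 4 gives 19/78.
E[R | R + S = 4] = (19/78) / (3/26) = 19/9.

19/9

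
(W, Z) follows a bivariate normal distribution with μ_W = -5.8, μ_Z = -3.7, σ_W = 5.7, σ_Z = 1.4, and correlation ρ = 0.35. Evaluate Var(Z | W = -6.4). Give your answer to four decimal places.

1.7199

Var(Z | W=x) = (1 − ρ²)·σ_Z².
Var(Z | W=-6.4) = (1.4)²·(1 − (0.35)²) = 1.96·0.8775 = 1.7199.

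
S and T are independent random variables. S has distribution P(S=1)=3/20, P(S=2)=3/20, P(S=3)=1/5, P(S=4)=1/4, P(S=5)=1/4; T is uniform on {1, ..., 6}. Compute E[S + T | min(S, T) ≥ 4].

19/2

P(min(S, T) ≥ 4) = 1/4.
Summing (S+T)·P(x,y) over outcomes with min(S, T) ≥ 4 gives 19/8.
E[S + T | min(S, T) ≥ 4] = (19/8) / (1/4) = 19/2.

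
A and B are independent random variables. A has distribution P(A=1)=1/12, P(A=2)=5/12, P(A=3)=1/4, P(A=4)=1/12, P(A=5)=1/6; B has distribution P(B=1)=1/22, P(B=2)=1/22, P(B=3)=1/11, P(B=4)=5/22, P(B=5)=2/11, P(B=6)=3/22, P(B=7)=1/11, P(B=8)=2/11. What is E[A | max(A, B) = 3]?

29/12

P(max(A, B) = 3) = 1/11.
Summing A·P(x,y) over outcomes with max(A, B) = 3 gives 29/132.
E[A | max(A, B) = 3] = (29/132) / (1/11) = 29/12.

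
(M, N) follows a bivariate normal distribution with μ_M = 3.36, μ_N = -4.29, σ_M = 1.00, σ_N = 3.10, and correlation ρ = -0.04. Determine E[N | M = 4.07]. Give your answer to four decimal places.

E[N | M=x] = μ_N + ρ(σ_N/σ_M)(x − μ_M) for jointly normal variables.
E[N | M=4.07] = -4.29 + (-0.04)·(3.10/1.00)·(4.07 − (3.36)) = -4.29 + (-0.124)·(0.71) = -4.3780.

-4.3780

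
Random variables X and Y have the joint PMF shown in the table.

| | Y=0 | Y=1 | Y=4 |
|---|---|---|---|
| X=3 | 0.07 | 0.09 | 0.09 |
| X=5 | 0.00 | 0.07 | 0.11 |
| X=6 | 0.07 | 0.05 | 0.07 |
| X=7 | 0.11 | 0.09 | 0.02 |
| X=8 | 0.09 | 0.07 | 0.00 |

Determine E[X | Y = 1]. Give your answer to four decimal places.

P(Y = 1) = 0.37.
Σ X·P over the event = 3·(0.09) + 5·(0.07) + 6·(0.05) + 7·(0.09) + 8·(0.07) = 2.11.
E[X | Y = 1] = (2.11) / (0.37) = 5.7027.

5.7027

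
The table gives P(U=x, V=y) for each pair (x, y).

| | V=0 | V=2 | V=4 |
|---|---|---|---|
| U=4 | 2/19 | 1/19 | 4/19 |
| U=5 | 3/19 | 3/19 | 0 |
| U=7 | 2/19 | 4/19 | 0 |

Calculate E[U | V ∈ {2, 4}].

P(V ∈ {2, 4}) = 12/19.
Σ U·P over the event = 4·(1/19) + 4·(4/19) + 5·(3/19) + 7·(4/19) = 63/19.
E[U | V ∈ {2, 4}] = (63/19) / (12/19) = 21/4.

21/4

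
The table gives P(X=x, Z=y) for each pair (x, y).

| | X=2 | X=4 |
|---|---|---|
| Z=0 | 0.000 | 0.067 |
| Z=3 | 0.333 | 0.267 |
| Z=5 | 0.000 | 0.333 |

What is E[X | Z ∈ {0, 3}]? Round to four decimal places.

P(Z ∈ {0, 3}) = 0.667.
Σ X·P over the event = 2·(0.333) + 4·(0.067) + 4·(0.267) = 2.002.
E[X | Z ∈ {0, 3}] = (2.002) / (0.667) = 3.0015.

3.0015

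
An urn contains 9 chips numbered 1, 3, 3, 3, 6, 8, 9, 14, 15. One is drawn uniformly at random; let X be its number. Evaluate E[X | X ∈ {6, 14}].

P(X ∈ {6, 14}) = 2/9.
Σ over the event: 6·1/9 + 14·1/9 = 20/9.
E[X | X ∈ {6, 14}] = (20/9) / (2/9) = 10.

10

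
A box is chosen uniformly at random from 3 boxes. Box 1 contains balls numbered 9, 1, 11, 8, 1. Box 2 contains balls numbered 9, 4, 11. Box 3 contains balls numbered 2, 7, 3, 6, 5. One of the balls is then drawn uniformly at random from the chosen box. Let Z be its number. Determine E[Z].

31/5

E[Z | box 1] = (9+1+11+8+1)/5 = 6.
E[Z | box 2] = (9+4+11)/3 = 8.
E[Z | box 3] = (2+7+3+6+5)/5 = 23/5.
E[Z] = (1/3)·(6) + (1/3)·(8) + (1/3)·(23/5) = 31/5.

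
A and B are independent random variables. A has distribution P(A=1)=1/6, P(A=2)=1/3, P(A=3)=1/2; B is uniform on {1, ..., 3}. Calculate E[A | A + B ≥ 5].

P(A + B ≥ 5) = 4/9.
Summing A·P(x,y) over outcomes with A + B ≥ 5 gives 11/9.
E[A | A + B ≥ 5] = (11/9) / (4/9) = 11/4.

11/4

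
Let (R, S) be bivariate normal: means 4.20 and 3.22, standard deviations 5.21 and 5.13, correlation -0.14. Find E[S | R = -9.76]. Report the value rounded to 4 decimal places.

5.1444

For a bivariate normal, E[S | R=x] = μ_S + ρ·(σ_S/σ_R)·(x − μ_R).
E[S | R=-9.76] = 3.22 + (-0.14)·(5.13/5.21)·(-9.76 − (4.20)) = 3.22 + (-0.13785)·(-13.96) = 5.1444.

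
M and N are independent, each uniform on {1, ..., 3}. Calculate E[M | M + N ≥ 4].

7/3

Outcomes with M + N ≥ 4: (1,3), (2,2), (2,3), (3,1), (3,2), (3,3), each with probability 1/9.
E[M | M + N ≥ 4] = (1 + 2 + 2 + 3 + 3 + 3) / 6 = 7/3.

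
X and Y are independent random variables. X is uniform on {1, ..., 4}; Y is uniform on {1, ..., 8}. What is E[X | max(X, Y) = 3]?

12/5

Outcomes with max(X, Y) = 3: (1,3), (2,3), (3,1), (3,2), (3,3), each with probability 1/32.
E[X | max(X, Y) = 3] = (1 + 2 + 3 + 3 + 3) / 5 = 12/5.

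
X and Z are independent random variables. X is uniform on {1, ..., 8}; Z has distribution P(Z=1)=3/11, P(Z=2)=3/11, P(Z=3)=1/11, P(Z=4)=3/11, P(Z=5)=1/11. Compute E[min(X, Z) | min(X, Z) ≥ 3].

19/5

P(min(X, Z) ≥ 3) = 15/44.
Summing min(X,Z)·P(x,y) over outcomes with min(X, Z) ≥ 3 gives 57/44.
E[min(X, Z) | min(X, Z) ≥ 3] = (57/44) / (15/44) = 19/5.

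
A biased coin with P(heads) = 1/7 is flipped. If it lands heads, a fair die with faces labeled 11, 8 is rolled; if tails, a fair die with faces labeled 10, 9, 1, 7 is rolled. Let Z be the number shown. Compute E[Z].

E[Z | heads] = (11+8)/2 = 19/2.
E[Z | tails] = (10+9+1+7)/4 = 27/4.
By the law of total expectation,
E[Z] = (1/7)·(19/2) + (6/7)·(27/4) = 50/7.

50/7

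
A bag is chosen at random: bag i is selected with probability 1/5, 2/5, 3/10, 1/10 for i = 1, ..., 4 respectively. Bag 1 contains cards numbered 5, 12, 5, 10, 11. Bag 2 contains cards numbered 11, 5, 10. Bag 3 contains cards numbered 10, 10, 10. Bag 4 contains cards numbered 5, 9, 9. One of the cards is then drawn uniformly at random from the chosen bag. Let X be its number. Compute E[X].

E[X | bag 1] = (5+12+5+10+11)/5 = 43/5.
E[X | bag 2] = (11+5+10)/3 = 26/3.
E[X | bag 3] = (10+10+10)/3 = 10.
E[X | bag 4] = (5+9+9)/3 = 23/3.
By the law of total expectation,
E[X] = (1/5)·(43/5) + (2/5)·(26/3) + (3/10)·(10) + (1/10)·(23/3) = 1343/150.

1343/150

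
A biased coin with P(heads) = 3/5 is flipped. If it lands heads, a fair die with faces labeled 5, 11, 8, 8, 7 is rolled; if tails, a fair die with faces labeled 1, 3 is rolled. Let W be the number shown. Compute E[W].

E[W | heads] = (5+11+8+8+7)/5 = 39/5.
E[W | tails] = (1+3)/2 = 2.
By the law of total expectation,
E[W] = (3/5)·(39/5) + (2/5)·(2) = 137/25.

137/25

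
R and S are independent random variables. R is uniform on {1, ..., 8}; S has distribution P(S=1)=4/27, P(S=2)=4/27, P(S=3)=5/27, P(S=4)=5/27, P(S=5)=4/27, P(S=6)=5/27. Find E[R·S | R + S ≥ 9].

P(R + S ≥ 9) = 97/216.
Summing RS·P(x,y) over outcomes with R + S ≥ 9 gives 859/72.
E[R·S | R + S ≥ 9] = (859/72) / (97/216) = 2577/97.

2577/97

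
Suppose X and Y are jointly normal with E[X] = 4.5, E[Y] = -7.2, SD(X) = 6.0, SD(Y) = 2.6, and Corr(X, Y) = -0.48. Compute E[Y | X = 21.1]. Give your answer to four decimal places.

-10.6528

The regression of Y on X has slope ρ·σ_Y/σ_X and passes through (μ_X, μ_Y).
E[Y | X=21.1] = -7.2 + (-0.48)·(2.6/6.0)·(21.1 − (4.5)) = -7.2 + (-0.208)·(16.6) = -10.6528.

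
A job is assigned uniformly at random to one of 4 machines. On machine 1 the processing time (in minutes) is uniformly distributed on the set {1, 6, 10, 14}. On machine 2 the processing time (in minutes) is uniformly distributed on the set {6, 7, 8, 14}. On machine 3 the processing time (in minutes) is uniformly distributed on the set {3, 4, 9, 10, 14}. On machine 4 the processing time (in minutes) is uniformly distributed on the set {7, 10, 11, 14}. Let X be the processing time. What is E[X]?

E[X | machine 1] = (1+6+10+14)/4 = 31/4.
E[X | machine 2] = (6+7+8+14)/4 = 35/4.
E[X | machine 3] = (3+4+9+10+14)/5 = 8.
E[X | machine 4] = (7+10+11+14)/4 = 21/2.
E[X] = (1/4)·(31/4) + (1/4)·(35/4) + (1/4)·(8) + (1/4)·(21/2) = 35/4.

35/4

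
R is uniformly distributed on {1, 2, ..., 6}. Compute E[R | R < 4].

2

Given R < 4, R is equally likely to be any of {1, 2, 3}.
E[R | R < 4] = (1 + 2 + 3) / 3 = 2.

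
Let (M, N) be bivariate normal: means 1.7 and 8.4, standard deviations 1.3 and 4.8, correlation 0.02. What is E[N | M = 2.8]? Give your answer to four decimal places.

The regression of N on M has slope ρ·σ_N/σ_M and passes through (μ_M, μ_N).
E[N | M=2.8] = 8.4 + (0.02)·(4.8/1.3)·(2.8 − (1.7)) = 8.4 + (0.073846)·(1.1) = 8.4812.

8.4812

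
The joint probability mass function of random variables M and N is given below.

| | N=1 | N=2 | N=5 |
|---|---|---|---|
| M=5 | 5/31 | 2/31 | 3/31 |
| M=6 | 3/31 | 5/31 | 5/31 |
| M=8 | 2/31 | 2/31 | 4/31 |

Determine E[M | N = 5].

P(N = 5) = 12/31.
Σ M·P over the event = 5·(3/31) + 6·(5/31) + 8·(4/31) = 77/31.
E[M | N = 5] = (77/31) / (12/31) = 77/12.

77/12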